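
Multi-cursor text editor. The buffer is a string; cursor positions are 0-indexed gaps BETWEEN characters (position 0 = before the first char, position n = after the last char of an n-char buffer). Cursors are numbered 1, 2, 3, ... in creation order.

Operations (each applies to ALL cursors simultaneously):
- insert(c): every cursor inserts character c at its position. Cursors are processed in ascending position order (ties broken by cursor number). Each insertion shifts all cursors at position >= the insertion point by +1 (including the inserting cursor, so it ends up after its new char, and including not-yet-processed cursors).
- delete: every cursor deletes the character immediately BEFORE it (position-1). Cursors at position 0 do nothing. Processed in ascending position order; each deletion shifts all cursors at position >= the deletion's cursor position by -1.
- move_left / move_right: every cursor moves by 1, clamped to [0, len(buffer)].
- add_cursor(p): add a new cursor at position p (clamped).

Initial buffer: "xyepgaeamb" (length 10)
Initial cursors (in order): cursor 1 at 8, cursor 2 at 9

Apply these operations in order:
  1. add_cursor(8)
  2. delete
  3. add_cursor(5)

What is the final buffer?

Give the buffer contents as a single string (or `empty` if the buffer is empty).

Answer: xyepgab

Derivation:
After op 1 (add_cursor(8)): buffer="xyepgaeamb" (len 10), cursors c1@8 c3@8 c2@9, authorship ..........
After op 2 (delete): buffer="xyepgab" (len 7), cursors c1@6 c2@6 c3@6, authorship .......
After op 3 (add_cursor(5)): buffer="xyepgab" (len 7), cursors c4@5 c1@6 c2@6 c3@6, authorship .......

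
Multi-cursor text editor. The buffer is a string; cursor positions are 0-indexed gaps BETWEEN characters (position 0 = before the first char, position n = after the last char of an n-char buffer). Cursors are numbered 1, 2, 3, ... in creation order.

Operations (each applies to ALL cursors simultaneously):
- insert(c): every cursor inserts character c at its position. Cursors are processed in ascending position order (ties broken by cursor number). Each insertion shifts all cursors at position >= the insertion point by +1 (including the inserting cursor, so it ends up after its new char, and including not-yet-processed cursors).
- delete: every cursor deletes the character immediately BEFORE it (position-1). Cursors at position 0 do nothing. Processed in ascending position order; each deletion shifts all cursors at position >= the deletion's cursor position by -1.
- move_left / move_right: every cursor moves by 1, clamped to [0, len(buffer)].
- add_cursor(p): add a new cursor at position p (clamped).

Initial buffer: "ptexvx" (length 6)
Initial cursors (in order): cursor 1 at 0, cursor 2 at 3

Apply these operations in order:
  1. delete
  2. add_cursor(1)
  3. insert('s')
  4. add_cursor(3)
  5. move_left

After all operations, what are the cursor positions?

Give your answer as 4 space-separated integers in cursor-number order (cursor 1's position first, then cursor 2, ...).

Answer: 0 4 2 2

Derivation:
After op 1 (delete): buffer="ptxvx" (len 5), cursors c1@0 c2@2, authorship .....
After op 2 (add_cursor(1)): buffer="ptxvx" (len 5), cursors c1@0 c3@1 c2@2, authorship .....
After op 3 (insert('s')): buffer="spstsxvx" (len 8), cursors c1@1 c3@3 c2@5, authorship 1.3.2...
After op 4 (add_cursor(3)): buffer="spstsxvx" (len 8), cursors c1@1 c3@3 c4@3 c2@5, authorship 1.3.2...
After op 5 (move_left): buffer="spstsxvx" (len 8), cursors c1@0 c3@2 c4@2 c2@4, authorship 1.3.2...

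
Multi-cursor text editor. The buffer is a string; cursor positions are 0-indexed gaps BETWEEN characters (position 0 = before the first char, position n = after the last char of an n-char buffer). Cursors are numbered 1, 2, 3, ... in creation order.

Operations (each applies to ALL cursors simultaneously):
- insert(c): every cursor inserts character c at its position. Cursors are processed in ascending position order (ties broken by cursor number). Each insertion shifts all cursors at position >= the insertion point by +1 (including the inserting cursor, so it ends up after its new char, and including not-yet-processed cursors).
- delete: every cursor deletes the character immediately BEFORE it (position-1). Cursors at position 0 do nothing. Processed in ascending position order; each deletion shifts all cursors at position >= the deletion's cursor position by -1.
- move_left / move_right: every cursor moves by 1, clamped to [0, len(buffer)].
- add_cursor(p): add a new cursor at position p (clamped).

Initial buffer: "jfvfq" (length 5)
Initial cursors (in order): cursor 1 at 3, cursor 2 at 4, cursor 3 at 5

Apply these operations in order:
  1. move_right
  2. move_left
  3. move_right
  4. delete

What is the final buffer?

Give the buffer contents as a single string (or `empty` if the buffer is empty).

Answer: jf

Derivation:
After op 1 (move_right): buffer="jfvfq" (len 5), cursors c1@4 c2@5 c3@5, authorship .....
After op 2 (move_left): buffer="jfvfq" (len 5), cursors c1@3 c2@4 c3@4, authorship .....
After op 3 (move_right): buffer="jfvfq" (len 5), cursors c1@4 c2@5 c3@5, authorship .....
After op 4 (delete): buffer="jf" (len 2), cursors c1@2 c2@2 c3@2, authorship ..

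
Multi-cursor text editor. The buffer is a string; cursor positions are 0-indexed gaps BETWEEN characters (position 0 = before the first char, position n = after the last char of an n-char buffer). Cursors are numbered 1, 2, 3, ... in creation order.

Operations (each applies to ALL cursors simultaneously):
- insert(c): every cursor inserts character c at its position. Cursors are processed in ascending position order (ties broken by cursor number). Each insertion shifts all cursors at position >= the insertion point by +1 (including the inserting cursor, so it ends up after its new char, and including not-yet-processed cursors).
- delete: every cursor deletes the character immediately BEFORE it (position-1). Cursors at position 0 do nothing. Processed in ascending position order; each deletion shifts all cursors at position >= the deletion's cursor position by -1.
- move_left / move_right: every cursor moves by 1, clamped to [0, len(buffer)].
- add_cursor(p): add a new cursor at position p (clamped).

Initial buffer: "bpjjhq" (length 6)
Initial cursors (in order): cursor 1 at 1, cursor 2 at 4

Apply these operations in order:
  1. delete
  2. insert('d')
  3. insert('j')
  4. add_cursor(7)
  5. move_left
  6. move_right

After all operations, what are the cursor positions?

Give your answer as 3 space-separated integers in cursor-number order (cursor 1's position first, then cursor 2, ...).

After op 1 (delete): buffer="pjhq" (len 4), cursors c1@0 c2@2, authorship ....
After op 2 (insert('d')): buffer="dpjdhq" (len 6), cursors c1@1 c2@4, authorship 1..2..
After op 3 (insert('j')): buffer="djpjdjhq" (len 8), cursors c1@2 c2@6, authorship 11..22..
After op 4 (add_cursor(7)): buffer="djpjdjhq" (len 8), cursors c1@2 c2@6 c3@7, authorship 11..22..
After op 5 (move_left): buffer="djpjdjhq" (len 8), cursors c1@1 c2@5 c3@6, authorship 11..22..
After op 6 (move_right): buffer="djpjdjhq" (len 8), cursors c1@2 c2@6 c3@7, authorship 11..22..

Answer: 2 6 7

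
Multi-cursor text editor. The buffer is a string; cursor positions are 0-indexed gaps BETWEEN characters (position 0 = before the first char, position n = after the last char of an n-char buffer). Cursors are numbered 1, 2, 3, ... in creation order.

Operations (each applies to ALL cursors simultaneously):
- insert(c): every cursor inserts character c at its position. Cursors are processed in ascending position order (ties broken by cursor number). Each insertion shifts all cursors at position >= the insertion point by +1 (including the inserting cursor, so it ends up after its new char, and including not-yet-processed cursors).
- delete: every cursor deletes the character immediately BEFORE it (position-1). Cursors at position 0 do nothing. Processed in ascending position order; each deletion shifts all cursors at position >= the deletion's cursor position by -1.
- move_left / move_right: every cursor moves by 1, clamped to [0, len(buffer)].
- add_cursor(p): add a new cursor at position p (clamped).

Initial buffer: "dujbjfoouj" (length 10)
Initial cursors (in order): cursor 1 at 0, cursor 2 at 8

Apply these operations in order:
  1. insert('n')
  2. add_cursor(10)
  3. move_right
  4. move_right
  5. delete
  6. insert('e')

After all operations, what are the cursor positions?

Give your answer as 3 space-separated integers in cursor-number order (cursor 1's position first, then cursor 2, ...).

Answer: 3 12 12

Derivation:
After op 1 (insert('n')): buffer="ndujbjfoonuj" (len 12), cursors c1@1 c2@10, authorship 1........2..
After op 2 (add_cursor(10)): buffer="ndujbjfoonuj" (len 12), cursors c1@1 c2@10 c3@10, authorship 1........2..
After op 3 (move_right): buffer="ndujbjfoonuj" (len 12), cursors c1@2 c2@11 c3@11, authorship 1........2..
After op 4 (move_right): buffer="ndujbjfoonuj" (len 12), cursors c1@3 c2@12 c3@12, authorship 1........2..
After op 5 (delete): buffer="ndjbjfoon" (len 9), cursors c1@2 c2@9 c3@9, authorship 1.......2
After op 6 (insert('e')): buffer="ndejbjfoonee" (len 12), cursors c1@3 c2@12 c3@12, authorship 1.1......223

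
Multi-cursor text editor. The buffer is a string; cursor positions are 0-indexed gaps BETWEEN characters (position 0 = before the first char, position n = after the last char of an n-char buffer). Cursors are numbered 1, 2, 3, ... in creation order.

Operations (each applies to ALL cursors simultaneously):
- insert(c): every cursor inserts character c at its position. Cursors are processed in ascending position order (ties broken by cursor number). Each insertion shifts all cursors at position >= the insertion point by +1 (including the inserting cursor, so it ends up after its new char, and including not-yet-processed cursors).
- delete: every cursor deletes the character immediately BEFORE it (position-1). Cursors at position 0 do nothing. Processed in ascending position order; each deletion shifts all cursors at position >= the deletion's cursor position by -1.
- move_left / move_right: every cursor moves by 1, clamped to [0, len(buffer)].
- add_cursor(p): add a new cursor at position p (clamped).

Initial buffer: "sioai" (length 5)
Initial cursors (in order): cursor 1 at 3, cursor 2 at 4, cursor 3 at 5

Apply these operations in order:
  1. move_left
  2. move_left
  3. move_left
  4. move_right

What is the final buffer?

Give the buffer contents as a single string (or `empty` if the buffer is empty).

Answer: sioai

Derivation:
After op 1 (move_left): buffer="sioai" (len 5), cursors c1@2 c2@3 c3@4, authorship .....
After op 2 (move_left): buffer="sioai" (len 5), cursors c1@1 c2@2 c3@3, authorship .....
After op 3 (move_left): buffer="sioai" (len 5), cursors c1@0 c2@1 c3@2, authorship .....
After op 4 (move_right): buffer="sioai" (len 5), cursors c1@1 c2@2 c3@3, authorship .....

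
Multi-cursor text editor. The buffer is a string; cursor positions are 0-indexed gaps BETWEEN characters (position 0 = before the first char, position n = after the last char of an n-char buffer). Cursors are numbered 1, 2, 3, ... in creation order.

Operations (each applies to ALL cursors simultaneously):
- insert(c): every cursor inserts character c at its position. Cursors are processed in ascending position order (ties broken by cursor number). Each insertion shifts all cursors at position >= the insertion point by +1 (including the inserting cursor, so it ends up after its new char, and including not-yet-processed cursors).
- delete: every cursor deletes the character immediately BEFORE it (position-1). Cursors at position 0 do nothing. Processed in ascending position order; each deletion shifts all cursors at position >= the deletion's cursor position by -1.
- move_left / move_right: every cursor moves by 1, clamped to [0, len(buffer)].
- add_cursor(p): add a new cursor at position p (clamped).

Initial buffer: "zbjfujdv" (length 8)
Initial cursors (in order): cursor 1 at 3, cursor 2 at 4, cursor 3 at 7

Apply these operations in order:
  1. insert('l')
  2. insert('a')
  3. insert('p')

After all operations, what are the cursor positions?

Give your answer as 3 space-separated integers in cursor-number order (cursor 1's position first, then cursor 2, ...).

After op 1 (insert('l')): buffer="zbjlflujdlv" (len 11), cursors c1@4 c2@6 c3@10, authorship ...1.2...3.
After op 2 (insert('a')): buffer="zbjlaflaujdlav" (len 14), cursors c1@5 c2@8 c3@13, authorship ...11.22...33.
After op 3 (insert('p')): buffer="zbjlapflapujdlapv" (len 17), cursors c1@6 c2@10 c3@16, authorship ...111.222...333.

Answer: 6 10 16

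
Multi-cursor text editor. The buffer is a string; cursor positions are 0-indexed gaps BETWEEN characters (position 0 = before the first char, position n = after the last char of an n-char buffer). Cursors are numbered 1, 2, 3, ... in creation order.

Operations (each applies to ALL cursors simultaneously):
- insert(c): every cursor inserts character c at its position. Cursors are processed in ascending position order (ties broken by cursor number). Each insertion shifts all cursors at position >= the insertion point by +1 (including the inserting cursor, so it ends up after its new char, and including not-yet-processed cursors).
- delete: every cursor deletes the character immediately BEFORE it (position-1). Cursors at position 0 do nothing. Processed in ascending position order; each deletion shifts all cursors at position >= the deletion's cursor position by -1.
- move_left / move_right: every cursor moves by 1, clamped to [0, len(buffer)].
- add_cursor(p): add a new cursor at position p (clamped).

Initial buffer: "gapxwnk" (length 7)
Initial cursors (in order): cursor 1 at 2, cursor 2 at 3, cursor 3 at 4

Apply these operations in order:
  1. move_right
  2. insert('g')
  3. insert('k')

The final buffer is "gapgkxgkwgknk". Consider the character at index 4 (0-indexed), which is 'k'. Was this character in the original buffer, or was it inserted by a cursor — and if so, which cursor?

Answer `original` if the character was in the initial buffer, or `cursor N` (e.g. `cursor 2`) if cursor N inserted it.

After op 1 (move_right): buffer="gapxwnk" (len 7), cursors c1@3 c2@4 c3@5, authorship .......
After op 2 (insert('g')): buffer="gapgxgwgnk" (len 10), cursors c1@4 c2@6 c3@8, authorship ...1.2.3..
After op 3 (insert('k')): buffer="gapgkxgkwgknk" (len 13), cursors c1@5 c2@8 c3@11, authorship ...11.22.33..
Authorship (.=original, N=cursor N): . . . 1 1 . 2 2 . 3 3 . .
Index 4: author = 1

Answer: cursor 1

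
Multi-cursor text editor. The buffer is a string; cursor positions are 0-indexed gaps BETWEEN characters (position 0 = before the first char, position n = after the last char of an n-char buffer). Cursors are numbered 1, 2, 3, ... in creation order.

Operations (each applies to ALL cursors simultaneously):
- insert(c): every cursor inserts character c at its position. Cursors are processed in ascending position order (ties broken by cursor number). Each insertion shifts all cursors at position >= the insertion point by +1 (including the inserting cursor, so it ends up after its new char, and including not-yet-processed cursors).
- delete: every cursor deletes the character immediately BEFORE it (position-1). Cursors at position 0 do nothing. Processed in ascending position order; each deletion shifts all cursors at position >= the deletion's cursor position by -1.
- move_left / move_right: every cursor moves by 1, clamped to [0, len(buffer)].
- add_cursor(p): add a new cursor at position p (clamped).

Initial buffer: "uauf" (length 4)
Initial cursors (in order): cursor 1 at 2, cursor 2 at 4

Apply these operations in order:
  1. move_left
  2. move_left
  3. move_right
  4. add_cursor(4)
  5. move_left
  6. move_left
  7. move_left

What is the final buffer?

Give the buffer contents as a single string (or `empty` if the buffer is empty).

Answer: uauf

Derivation:
After op 1 (move_left): buffer="uauf" (len 4), cursors c1@1 c2@3, authorship ....
After op 2 (move_left): buffer="uauf" (len 4), cursors c1@0 c2@2, authorship ....
After op 3 (move_right): buffer="uauf" (len 4), cursors c1@1 c2@3, authorship ....
After op 4 (add_cursor(4)): buffer="uauf" (len 4), cursors c1@1 c2@3 c3@4, authorship ....
After op 5 (move_left): buffer="uauf" (len 4), cursors c1@0 c2@2 c3@3, authorship ....
After op 6 (move_left): buffer="uauf" (len 4), cursors c1@0 c2@1 c3@2, authorship ....
After op 7 (move_left): buffer="uauf" (len 4), cursors c1@0 c2@0 c3@1, authorship ....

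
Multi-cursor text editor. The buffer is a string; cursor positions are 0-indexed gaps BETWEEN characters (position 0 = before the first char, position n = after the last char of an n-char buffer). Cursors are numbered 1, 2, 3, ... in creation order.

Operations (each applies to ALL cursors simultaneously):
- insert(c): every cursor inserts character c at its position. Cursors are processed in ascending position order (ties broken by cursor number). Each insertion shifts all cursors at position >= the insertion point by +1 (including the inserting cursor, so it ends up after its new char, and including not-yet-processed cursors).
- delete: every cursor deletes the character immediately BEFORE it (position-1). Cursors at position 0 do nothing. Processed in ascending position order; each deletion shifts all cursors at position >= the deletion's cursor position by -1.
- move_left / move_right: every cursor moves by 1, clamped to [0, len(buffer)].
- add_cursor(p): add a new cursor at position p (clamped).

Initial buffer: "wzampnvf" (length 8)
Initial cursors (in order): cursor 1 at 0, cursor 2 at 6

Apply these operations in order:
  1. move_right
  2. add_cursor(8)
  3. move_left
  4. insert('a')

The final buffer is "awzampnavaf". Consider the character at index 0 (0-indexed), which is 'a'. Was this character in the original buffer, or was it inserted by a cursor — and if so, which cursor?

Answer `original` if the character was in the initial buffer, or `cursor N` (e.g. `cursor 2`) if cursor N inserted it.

After op 1 (move_right): buffer="wzampnvf" (len 8), cursors c1@1 c2@7, authorship ........
After op 2 (add_cursor(8)): buffer="wzampnvf" (len 8), cursors c1@1 c2@7 c3@8, authorship ........
After op 3 (move_left): buffer="wzampnvf" (len 8), cursors c1@0 c2@6 c3@7, authorship ........
After op 4 (insert('a')): buffer="awzampnavaf" (len 11), cursors c1@1 c2@8 c3@10, authorship 1......2.3.
Authorship (.=original, N=cursor N): 1 . . . . . . 2 . 3 .
Index 0: author = 1

Answer: cursor 1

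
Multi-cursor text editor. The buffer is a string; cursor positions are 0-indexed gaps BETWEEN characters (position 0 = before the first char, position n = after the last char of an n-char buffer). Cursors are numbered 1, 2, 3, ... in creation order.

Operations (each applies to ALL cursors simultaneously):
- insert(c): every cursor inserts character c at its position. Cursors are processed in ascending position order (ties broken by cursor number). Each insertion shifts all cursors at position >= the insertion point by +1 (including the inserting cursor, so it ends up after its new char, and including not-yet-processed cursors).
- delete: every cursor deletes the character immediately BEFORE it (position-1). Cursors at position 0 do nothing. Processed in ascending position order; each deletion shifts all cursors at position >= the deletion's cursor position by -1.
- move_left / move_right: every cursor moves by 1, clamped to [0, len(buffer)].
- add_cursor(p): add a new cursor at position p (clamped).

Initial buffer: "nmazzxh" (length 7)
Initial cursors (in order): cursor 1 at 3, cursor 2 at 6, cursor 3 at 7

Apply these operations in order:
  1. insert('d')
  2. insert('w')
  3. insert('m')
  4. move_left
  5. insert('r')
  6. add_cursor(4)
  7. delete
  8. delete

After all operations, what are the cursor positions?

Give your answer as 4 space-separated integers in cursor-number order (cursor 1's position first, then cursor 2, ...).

Answer: 2 7 10 2

Derivation:
After op 1 (insert('d')): buffer="nmadzzxdhd" (len 10), cursors c1@4 c2@8 c3@10, authorship ...1...2.3
After op 2 (insert('w')): buffer="nmadwzzxdwhdw" (len 13), cursors c1@5 c2@10 c3@13, authorship ...11...22.33
After op 3 (insert('m')): buffer="nmadwmzzxdwmhdwm" (len 16), cursors c1@6 c2@12 c3@16, authorship ...111...222.333
After op 4 (move_left): buffer="nmadwmzzxdwmhdwm" (len 16), cursors c1@5 c2@11 c3@15, authorship ...111...222.333
After op 5 (insert('r')): buffer="nmadwrmzzxdwrmhdwrm" (len 19), cursors c1@6 c2@13 c3@18, authorship ...1111...2222.3333
After op 6 (add_cursor(4)): buffer="nmadwrmzzxdwrmhdwrm" (len 19), cursors c4@4 c1@6 c2@13 c3@18, authorship ...1111...2222.3333
After op 7 (delete): buffer="nmawmzzxdwmhdwm" (len 15), cursors c4@3 c1@4 c2@10 c3@14, authorship ...11...222.333
After op 8 (delete): buffer="nmmzzxdmhdm" (len 11), cursors c1@2 c4@2 c2@7 c3@10, authorship ..1...22.33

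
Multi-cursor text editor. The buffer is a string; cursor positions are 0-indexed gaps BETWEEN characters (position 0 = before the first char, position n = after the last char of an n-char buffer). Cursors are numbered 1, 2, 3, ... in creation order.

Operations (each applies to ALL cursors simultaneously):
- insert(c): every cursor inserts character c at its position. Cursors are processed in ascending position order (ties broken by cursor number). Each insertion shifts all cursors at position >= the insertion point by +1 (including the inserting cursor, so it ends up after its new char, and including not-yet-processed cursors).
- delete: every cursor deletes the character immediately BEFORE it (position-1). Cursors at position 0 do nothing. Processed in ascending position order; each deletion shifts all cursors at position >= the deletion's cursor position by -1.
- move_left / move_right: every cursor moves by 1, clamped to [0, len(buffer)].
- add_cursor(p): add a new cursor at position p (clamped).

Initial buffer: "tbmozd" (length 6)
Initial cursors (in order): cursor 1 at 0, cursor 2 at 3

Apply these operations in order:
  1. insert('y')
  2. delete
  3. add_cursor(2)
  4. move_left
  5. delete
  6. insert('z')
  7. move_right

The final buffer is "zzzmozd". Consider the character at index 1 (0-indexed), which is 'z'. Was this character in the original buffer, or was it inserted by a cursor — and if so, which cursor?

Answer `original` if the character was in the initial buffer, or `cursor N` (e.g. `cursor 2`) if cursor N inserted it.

Answer: cursor 2

Derivation:
After op 1 (insert('y')): buffer="ytbmyozd" (len 8), cursors c1@1 c2@5, authorship 1...2...
After op 2 (delete): buffer="tbmozd" (len 6), cursors c1@0 c2@3, authorship ......
After op 3 (add_cursor(2)): buffer="tbmozd" (len 6), cursors c1@0 c3@2 c2@3, authorship ......
After op 4 (move_left): buffer="tbmozd" (len 6), cursors c1@0 c3@1 c2@2, authorship ......
After op 5 (delete): buffer="mozd" (len 4), cursors c1@0 c2@0 c3@0, authorship ....
After op 6 (insert('z')): buffer="zzzmozd" (len 7), cursors c1@3 c2@3 c3@3, authorship 123....
After op 7 (move_right): buffer="zzzmozd" (len 7), cursors c1@4 c2@4 c3@4, authorship 123....
Authorship (.=original, N=cursor N): 1 2 3 . . . .
Index 1: author = 2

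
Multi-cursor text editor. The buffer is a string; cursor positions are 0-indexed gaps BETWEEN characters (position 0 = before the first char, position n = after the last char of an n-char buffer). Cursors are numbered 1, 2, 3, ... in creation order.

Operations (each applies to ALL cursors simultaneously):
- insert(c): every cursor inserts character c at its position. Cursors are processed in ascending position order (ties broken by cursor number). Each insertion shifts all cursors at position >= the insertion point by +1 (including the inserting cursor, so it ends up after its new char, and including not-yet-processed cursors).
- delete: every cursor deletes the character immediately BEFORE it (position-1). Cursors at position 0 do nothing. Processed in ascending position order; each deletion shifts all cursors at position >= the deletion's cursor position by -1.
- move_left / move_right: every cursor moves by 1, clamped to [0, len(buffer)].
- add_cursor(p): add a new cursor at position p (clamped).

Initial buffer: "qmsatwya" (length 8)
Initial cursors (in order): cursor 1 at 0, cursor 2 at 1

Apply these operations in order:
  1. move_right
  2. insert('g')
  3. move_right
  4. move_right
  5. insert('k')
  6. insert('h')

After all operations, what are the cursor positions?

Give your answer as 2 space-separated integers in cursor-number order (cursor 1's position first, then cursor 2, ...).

Answer: 6 10

Derivation:
After op 1 (move_right): buffer="qmsatwya" (len 8), cursors c1@1 c2@2, authorship ........
After op 2 (insert('g')): buffer="qgmgsatwya" (len 10), cursors c1@2 c2@4, authorship .1.2......
After op 3 (move_right): buffer="qgmgsatwya" (len 10), cursors c1@3 c2@5, authorship .1.2......
After op 4 (move_right): buffer="qgmgsatwya" (len 10), cursors c1@4 c2@6, authorship .1.2......
After op 5 (insert('k')): buffer="qgmgksaktwya" (len 12), cursors c1@5 c2@8, authorship .1.21..2....
After op 6 (insert('h')): buffer="qgmgkhsakhtwya" (len 14), cursors c1@6 c2@10, authorship .1.211..22....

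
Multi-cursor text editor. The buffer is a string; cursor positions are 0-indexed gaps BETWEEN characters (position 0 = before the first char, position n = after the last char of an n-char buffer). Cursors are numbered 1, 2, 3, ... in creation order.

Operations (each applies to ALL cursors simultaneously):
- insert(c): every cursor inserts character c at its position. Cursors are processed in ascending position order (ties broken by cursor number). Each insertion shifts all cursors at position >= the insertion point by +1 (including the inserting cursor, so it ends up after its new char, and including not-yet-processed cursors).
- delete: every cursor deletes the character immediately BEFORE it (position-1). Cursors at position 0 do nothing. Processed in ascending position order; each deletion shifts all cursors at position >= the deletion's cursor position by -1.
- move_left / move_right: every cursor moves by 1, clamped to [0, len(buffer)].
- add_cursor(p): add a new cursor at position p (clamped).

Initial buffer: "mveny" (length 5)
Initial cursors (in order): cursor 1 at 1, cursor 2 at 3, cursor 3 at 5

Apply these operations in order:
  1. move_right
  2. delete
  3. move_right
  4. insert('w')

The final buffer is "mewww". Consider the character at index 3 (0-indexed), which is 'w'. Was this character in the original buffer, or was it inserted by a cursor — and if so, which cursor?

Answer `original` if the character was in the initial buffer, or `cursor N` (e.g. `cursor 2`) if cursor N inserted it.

Answer: cursor 2

Derivation:
After op 1 (move_right): buffer="mveny" (len 5), cursors c1@2 c2@4 c3@5, authorship .....
After op 2 (delete): buffer="me" (len 2), cursors c1@1 c2@2 c3@2, authorship ..
After op 3 (move_right): buffer="me" (len 2), cursors c1@2 c2@2 c3@2, authorship ..
After op 4 (insert('w')): buffer="mewww" (len 5), cursors c1@5 c2@5 c3@5, authorship ..123
Authorship (.=original, N=cursor N): . . 1 2 3
Index 3: author = 2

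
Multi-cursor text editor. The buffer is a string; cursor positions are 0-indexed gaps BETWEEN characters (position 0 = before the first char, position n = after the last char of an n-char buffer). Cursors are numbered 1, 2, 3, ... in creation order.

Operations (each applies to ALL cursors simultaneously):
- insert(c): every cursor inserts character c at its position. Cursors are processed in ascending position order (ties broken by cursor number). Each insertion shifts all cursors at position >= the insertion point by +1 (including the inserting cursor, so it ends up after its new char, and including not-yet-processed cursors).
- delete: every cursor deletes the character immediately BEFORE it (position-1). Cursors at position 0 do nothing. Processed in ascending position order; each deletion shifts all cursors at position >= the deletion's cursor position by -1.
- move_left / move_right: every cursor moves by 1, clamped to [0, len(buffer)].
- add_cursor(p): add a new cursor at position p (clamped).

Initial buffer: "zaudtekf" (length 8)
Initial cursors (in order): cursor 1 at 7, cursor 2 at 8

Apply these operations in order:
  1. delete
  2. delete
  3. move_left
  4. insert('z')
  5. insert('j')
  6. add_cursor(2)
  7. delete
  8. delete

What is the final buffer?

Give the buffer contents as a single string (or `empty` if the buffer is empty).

Answer: ud

Derivation:
After op 1 (delete): buffer="zaudte" (len 6), cursors c1@6 c2@6, authorship ......
After op 2 (delete): buffer="zaud" (len 4), cursors c1@4 c2@4, authorship ....
After op 3 (move_left): buffer="zaud" (len 4), cursors c1@3 c2@3, authorship ....
After op 4 (insert('z')): buffer="zauzzd" (len 6), cursors c1@5 c2@5, authorship ...12.
After op 5 (insert('j')): buffer="zauzzjjd" (len 8), cursors c1@7 c2@7, authorship ...1212.
After op 6 (add_cursor(2)): buffer="zauzzjjd" (len 8), cursors c3@2 c1@7 c2@7, authorship ...1212.
After op 7 (delete): buffer="zuzzd" (len 5), cursors c3@1 c1@4 c2@4, authorship ..12.
After op 8 (delete): buffer="ud" (len 2), cursors c3@0 c1@1 c2@1, authorship ..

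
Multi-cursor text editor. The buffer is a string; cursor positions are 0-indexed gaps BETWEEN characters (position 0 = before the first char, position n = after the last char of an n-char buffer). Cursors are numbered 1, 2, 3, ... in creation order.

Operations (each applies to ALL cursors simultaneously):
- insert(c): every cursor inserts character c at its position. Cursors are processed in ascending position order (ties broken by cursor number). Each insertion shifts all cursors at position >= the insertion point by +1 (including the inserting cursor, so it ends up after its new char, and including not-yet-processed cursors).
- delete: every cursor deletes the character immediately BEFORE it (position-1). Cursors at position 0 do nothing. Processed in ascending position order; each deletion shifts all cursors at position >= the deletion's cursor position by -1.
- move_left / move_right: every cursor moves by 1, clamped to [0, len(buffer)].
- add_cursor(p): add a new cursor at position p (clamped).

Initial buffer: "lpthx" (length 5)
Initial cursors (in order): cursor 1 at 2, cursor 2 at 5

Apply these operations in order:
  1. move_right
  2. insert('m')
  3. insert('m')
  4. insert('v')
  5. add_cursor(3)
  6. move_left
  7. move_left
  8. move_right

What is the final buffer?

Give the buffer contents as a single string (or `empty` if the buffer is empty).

Answer: lptmmvhxmmv

Derivation:
After op 1 (move_right): buffer="lpthx" (len 5), cursors c1@3 c2@5, authorship .....
After op 2 (insert('m')): buffer="lptmhxm" (len 7), cursors c1@4 c2@7, authorship ...1..2
After op 3 (insert('m')): buffer="lptmmhxmm" (len 9), cursors c1@5 c2@9, authorship ...11..22
After op 4 (insert('v')): buffer="lptmmvhxmmv" (len 11), cursors c1@6 c2@11, authorship ...111..222
After op 5 (add_cursor(3)): buffer="lptmmvhxmmv" (len 11), cursors c3@3 c1@6 c2@11, authorship ...111..222
After op 6 (move_left): buffer="lptmmvhxmmv" (len 11), cursors c3@2 c1@5 c2@10, authorship ...111..222
After op 7 (move_left): buffer="lptmmvhxmmv" (len 11), cursors c3@1 c1@4 c2@9, authorship ...111..222
After op 8 (move_right): buffer="lptmmvhxmmv" (len 11), cursors c3@2 c1@5 c2@10, authorship ...111..222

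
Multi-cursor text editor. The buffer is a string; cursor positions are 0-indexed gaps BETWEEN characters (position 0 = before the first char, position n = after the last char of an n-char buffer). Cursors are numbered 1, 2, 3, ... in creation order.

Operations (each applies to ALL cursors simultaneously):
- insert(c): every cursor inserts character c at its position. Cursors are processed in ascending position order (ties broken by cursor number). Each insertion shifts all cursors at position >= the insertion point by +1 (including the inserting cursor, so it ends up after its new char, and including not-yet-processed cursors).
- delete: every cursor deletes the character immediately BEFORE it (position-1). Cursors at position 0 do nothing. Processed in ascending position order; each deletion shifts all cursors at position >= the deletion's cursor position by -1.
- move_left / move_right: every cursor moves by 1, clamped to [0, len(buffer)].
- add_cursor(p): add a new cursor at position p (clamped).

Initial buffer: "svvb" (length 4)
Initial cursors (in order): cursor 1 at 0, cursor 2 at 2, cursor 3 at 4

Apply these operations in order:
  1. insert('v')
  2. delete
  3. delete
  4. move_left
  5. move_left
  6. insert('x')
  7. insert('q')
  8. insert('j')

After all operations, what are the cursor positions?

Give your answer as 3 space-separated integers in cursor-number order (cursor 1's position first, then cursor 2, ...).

Answer: 9 9 9

Derivation:
After op 1 (insert('v')): buffer="vsvvvbv" (len 7), cursors c1@1 c2@4 c3@7, authorship 1..2..3
After op 2 (delete): buffer="svvb" (len 4), cursors c1@0 c2@2 c3@4, authorship ....
After op 3 (delete): buffer="sv" (len 2), cursors c1@0 c2@1 c3@2, authorship ..
After op 4 (move_left): buffer="sv" (len 2), cursors c1@0 c2@0 c3@1, authorship ..
After op 5 (move_left): buffer="sv" (len 2), cursors c1@0 c2@0 c3@0, authorship ..
After op 6 (insert('x')): buffer="xxxsv" (len 5), cursors c1@3 c2@3 c3@3, authorship 123..
After op 7 (insert('q')): buffer="xxxqqqsv" (len 8), cursors c1@6 c2@6 c3@6, authorship 123123..
After op 8 (insert('j')): buffer="xxxqqqjjjsv" (len 11), cursors c1@9 c2@9 c3@9, authorship 123123123..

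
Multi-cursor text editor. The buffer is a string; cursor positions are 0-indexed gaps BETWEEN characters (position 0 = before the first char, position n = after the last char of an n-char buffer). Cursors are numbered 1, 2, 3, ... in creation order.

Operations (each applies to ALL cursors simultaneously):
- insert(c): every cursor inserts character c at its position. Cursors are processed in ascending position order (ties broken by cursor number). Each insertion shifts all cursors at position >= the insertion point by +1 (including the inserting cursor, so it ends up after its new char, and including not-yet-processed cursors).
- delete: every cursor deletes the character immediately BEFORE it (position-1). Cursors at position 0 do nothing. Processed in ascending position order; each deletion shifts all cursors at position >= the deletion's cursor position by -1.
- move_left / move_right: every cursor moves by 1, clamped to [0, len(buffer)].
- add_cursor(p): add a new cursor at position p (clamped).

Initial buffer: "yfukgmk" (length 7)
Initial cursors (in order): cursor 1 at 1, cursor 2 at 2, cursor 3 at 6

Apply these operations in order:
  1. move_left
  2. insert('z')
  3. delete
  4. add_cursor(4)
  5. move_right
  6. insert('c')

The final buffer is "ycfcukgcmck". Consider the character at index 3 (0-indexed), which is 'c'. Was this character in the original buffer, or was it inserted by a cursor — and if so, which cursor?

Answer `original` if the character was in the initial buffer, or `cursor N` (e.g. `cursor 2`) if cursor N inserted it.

After op 1 (move_left): buffer="yfukgmk" (len 7), cursors c1@0 c2@1 c3@5, authorship .......
After op 2 (insert('z')): buffer="zyzfukgzmk" (len 10), cursors c1@1 c2@3 c3@8, authorship 1.2....3..
After op 3 (delete): buffer="yfukgmk" (len 7), cursors c1@0 c2@1 c3@5, authorship .......
After op 4 (add_cursor(4)): buffer="yfukgmk" (len 7), cursors c1@0 c2@1 c4@4 c3@5, authorship .......
After op 5 (move_right): buffer="yfukgmk" (len 7), cursors c1@1 c2@2 c4@5 c3@6, authorship .......
After op 6 (insert('c')): buffer="ycfcukgcmck" (len 11), cursors c1@2 c2@4 c4@8 c3@10, authorship .1.2...4.3.
Authorship (.=original, N=cursor N): . 1 . 2 . . . 4 . 3 .
Index 3: author = 2

Answer: cursor 2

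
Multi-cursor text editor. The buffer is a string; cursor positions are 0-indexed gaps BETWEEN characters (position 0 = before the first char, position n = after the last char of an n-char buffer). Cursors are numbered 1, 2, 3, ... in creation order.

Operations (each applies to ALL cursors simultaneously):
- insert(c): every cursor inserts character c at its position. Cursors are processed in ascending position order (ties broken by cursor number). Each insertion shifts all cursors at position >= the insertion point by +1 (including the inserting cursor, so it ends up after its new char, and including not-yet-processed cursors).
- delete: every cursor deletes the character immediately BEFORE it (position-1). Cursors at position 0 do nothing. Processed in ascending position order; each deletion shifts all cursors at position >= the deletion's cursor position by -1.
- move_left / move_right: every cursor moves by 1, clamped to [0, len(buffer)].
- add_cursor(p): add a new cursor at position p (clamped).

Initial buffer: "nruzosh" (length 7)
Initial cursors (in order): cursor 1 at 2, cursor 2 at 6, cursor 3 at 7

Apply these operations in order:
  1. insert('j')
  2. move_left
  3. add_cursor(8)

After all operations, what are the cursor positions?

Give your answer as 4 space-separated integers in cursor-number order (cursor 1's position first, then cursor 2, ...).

After op 1 (insert('j')): buffer="nrjuzosjhj" (len 10), cursors c1@3 c2@8 c3@10, authorship ..1....2.3
After op 2 (move_left): buffer="nrjuzosjhj" (len 10), cursors c1@2 c2@7 c3@9, authorship ..1....2.3
After op 3 (add_cursor(8)): buffer="nrjuzosjhj" (len 10), cursors c1@2 c2@7 c4@8 c3@9, authorship ..1....2.3

Answer: 2 7 9 8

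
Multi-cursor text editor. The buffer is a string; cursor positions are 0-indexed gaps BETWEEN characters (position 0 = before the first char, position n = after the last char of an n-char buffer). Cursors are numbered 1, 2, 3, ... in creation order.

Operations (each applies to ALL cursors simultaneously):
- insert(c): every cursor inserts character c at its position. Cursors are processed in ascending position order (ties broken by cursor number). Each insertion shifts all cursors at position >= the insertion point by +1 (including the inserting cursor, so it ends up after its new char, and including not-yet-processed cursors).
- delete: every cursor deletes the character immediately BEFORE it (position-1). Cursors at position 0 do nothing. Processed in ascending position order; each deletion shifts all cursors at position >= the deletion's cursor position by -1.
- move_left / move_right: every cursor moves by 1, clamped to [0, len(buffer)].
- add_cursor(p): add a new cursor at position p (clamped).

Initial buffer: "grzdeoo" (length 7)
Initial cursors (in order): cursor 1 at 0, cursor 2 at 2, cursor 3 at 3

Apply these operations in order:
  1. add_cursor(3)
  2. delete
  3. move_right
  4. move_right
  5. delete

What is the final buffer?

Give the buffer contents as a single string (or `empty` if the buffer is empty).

After op 1 (add_cursor(3)): buffer="grzdeoo" (len 7), cursors c1@0 c2@2 c3@3 c4@3, authorship .......
After op 2 (delete): buffer="deoo" (len 4), cursors c1@0 c2@0 c3@0 c4@0, authorship ....
After op 3 (move_right): buffer="deoo" (len 4), cursors c1@1 c2@1 c3@1 c4@1, authorship ....
After op 4 (move_right): buffer="deoo" (len 4), cursors c1@2 c2@2 c3@2 c4@2, authorship ....
After op 5 (delete): buffer="oo" (len 2), cursors c1@0 c2@0 c3@0 c4@0, authorship ..

Answer: oo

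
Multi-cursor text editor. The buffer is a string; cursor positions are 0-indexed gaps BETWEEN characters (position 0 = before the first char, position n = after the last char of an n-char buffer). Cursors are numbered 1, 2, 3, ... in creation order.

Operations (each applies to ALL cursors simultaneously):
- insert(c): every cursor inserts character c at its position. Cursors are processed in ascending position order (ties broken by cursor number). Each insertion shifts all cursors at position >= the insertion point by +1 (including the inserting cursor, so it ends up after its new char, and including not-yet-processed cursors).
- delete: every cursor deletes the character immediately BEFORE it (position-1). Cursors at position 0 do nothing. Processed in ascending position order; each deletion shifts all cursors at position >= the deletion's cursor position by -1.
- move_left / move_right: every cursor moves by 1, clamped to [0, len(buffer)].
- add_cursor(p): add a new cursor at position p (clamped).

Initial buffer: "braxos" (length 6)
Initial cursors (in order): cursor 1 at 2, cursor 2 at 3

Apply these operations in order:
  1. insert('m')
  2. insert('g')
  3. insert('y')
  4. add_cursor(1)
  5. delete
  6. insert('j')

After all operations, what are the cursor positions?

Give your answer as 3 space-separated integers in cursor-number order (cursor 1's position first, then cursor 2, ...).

Answer: 5 9 1

Derivation:
After op 1 (insert('m')): buffer="brmamxos" (len 8), cursors c1@3 c2@5, authorship ..1.2...
After op 2 (insert('g')): buffer="brmgamgxos" (len 10), cursors c1@4 c2@7, authorship ..11.22...
After op 3 (insert('y')): buffer="brmgyamgyxos" (len 12), cursors c1@5 c2@9, authorship ..111.222...
After op 4 (add_cursor(1)): buffer="brmgyamgyxos" (len 12), cursors c3@1 c1@5 c2@9, authorship ..111.222...
After op 5 (delete): buffer="rmgamgxos" (len 9), cursors c3@0 c1@3 c2@6, authorship .11.22...
After op 6 (insert('j')): buffer="jrmgjamgjxos" (len 12), cursors c3@1 c1@5 c2@9, authorship 3.111.222...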